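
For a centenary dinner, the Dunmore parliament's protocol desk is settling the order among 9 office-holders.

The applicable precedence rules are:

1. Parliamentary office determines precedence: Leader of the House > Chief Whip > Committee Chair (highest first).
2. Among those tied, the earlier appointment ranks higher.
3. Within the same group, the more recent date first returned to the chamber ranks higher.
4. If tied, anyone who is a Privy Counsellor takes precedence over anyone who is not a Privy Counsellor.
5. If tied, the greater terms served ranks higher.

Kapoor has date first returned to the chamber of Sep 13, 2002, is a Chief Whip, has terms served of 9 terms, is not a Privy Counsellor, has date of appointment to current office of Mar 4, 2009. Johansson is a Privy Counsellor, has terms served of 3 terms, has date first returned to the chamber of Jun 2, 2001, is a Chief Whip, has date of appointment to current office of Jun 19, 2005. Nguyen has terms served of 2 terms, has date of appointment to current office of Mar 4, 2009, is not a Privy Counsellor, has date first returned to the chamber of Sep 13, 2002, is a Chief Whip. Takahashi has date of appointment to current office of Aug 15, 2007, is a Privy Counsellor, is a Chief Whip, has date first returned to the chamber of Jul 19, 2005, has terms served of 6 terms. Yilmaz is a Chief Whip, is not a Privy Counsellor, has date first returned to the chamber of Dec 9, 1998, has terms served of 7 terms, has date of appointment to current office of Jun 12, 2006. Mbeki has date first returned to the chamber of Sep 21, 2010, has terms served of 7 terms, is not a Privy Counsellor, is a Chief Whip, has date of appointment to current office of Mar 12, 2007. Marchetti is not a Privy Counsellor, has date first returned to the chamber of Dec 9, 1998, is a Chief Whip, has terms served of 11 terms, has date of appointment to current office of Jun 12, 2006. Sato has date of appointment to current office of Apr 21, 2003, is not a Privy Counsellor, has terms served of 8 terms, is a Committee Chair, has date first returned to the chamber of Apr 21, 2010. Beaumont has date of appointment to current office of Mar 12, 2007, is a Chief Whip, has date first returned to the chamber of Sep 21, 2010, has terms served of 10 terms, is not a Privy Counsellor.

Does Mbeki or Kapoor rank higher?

By parliamentary office: Johansson, Marchetti, Yilmaz, Beaumont, Mbeki, Takahashi, Kapoor and Nguyen (Chief Whip); then Sato (Committee Chair).
Among Johansson, Marchetti, Yilmaz, Beaumont, Mbeki, Takahashi, Kapoor and Nguyen, by date of appointment to current office (earlier first): Johansson (Jun 19, 2005) before Marchetti and Yilmaz (Jun 12, 2006) before Beaumont and Mbeki (Mar 12, 2007) before Takahashi (Aug 15, 2007) before Kapoor and Nguyen (Mar 4, 2009).
Marchetti and Yilmaz both have date first returned to the chamber Dec 9, 1998, so the next rule applies.
Marchetti and Yilmaz are each not a Privy Counsellor, so the next rule applies.
Among Marchetti and Yilmaz, by terms served (higher first): Marchetti (11 terms) before Yilmaz (7 terms).
Beaumont and Mbeki both have date first returned to the chamber Sep 21, 2010, so the next rule applies.
Beaumont and Mbeki are each not a Privy Counsellor, so the next rule applies.
Among Beaumont and Mbeki, by terms served (higher first): Beaumont (10 terms) before Mbeki (7 terms).
Kapoor and Nguyen both have date first returned to the chamber Sep 13, 2002, so the next rule applies.
Kapoor and Nguyen are each not a Privy Counsellor, so the next rule applies.
Among Kapoor and Nguyen, by terms served (higher first): Kapoor (9 terms) before Nguyen (2 terms).
So Mbeki takes precedence.

Mbeki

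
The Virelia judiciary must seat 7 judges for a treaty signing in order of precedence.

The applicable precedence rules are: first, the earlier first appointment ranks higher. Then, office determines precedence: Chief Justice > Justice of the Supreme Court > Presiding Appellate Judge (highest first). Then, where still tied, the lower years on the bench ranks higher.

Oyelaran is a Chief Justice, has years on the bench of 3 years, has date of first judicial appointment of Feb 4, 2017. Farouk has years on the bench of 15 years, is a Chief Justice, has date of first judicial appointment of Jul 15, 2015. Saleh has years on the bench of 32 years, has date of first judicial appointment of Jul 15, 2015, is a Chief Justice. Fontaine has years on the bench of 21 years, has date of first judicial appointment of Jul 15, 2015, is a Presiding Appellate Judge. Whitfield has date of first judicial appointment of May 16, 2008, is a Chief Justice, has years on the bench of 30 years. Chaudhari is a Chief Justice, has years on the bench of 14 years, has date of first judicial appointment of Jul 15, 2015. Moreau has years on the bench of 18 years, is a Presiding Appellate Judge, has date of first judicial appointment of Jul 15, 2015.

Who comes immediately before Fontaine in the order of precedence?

By date of first judicial appointment (earlier first): Whitfield (May 16, 2008); then Chaudhari, Farouk, Saleh, Moreau and Fontaine (each Jul 15, 2015); then Oyelaran (Feb 4, 2017).
Among Chaudhari, Farouk, Saleh, Moreau and Fontaine, by office: Chaudhari, Farouk and Saleh (Chief Justice) before Moreau and Fontaine (Presiding Appellate Judge).
Among Chaudhari, Farouk and Saleh, by years on the bench (lower first): Chaudhari (14 years) before Farouk (15 years) before Saleh (32 years).
Among Moreau and Fontaine, by years on the bench (lower first): Moreau (18 years) before Fontaine (21 years).
Order: Whitfield, Chaudhari, Farouk, Saleh, Moreau, Fontaine, Oyelaran.

Moreau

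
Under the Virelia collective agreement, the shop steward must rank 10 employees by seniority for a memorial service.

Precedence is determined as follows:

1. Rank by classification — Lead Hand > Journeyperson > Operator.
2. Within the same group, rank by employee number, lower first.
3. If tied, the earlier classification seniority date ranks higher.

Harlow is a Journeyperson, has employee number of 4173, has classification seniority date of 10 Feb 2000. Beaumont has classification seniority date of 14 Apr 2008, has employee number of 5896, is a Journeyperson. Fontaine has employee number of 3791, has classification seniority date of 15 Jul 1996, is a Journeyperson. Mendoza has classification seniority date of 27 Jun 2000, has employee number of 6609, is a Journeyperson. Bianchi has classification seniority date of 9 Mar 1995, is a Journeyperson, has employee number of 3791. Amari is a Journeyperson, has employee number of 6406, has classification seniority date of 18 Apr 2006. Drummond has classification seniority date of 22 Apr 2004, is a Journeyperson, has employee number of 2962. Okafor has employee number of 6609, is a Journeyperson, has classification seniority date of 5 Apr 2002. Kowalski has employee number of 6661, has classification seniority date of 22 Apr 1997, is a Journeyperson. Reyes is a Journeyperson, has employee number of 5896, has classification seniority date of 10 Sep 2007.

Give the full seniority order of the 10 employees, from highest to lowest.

Drummond, Bianchi, Fontaine, Harlow, Reyes, Beaumont, Amari, Mendoza, Okafor, Kowalski

By classification: Drummond, Bianchi, Fontaine, Harlow, Reyes, Beaumont, Amari, Mendoza, Okafor and Kowalski (Journeyperson).
Among Drummond, Bianchi, Fontaine, Harlow, Reyes, Beaumont, Amari, Mendoza, Okafor and Kowalski, by employee number (lower first): Drummond (2962) before Bianchi and Fontaine (3791) before Harlow (4173) before Reyes and Beaumont (5896) before Amari (6406) before Mendoza and Okafor (6609) before Kowalski (6661).
Among Bianchi and Fontaine, by classification seniority date (earlier first): Bianchi (9 Mar 1995) before Fontaine (15 Jul 1996).
Among Reyes and Beaumont, by classification seniority date (earlier first): Reyes (10 Sep 2007) before Beaumont (14 Apr 2008).
Among Mendoza and Okafor, by classification seniority date (earlier first): Mendoza (27 Jun 2000) before Okafor (5 Apr 2002).
Full order: Drummond, Bianchi, Fontaine, Harlow, Reyes, Beaumont, Amari, Mendoza, Okafor, Kowalski.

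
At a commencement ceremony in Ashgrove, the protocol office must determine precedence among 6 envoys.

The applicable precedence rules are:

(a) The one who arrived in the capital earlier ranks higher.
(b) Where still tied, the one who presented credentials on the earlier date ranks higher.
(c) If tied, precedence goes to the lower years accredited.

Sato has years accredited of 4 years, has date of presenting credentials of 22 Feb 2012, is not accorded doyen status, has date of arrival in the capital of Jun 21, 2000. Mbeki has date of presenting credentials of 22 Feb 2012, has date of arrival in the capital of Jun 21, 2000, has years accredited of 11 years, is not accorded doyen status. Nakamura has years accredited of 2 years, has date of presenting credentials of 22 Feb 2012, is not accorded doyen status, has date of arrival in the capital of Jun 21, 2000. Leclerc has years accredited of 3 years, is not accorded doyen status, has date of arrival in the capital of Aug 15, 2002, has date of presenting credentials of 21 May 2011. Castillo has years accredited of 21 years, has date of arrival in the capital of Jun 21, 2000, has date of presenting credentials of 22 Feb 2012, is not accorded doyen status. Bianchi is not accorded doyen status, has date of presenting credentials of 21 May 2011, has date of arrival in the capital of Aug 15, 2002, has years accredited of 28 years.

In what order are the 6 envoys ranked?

By date of arrival in the capital (earlier first): Nakamura, Sato, Mbeki and Castillo (each Jun 21, 2000); then Leclerc and Bianchi (both Aug 15, 2002).
Nakamura, Sato, Mbeki and Castillo all have date of presenting credentials 22 Feb 2012, so the next rule applies.
Among Nakamura, Sato, Mbeki and Castillo, by years accredited (lower first): Nakamura (2 years) before Sato (4 years) before Mbeki (11 years) before Castillo (21 years).
Leclerc and Bianchi both have date of presenting credentials 21 May 2011, so the next rule applies.
Among Leclerc and Bianchi, by years accredited (lower first): Leclerc (3 years) before Bianchi (28 years).
Full order: Nakamura, Sato, Mbeki, Castillo, Leclerc, Bianchi.

Nakamura, Sato, Mbeki, Castillo, Leclerc, Bianchi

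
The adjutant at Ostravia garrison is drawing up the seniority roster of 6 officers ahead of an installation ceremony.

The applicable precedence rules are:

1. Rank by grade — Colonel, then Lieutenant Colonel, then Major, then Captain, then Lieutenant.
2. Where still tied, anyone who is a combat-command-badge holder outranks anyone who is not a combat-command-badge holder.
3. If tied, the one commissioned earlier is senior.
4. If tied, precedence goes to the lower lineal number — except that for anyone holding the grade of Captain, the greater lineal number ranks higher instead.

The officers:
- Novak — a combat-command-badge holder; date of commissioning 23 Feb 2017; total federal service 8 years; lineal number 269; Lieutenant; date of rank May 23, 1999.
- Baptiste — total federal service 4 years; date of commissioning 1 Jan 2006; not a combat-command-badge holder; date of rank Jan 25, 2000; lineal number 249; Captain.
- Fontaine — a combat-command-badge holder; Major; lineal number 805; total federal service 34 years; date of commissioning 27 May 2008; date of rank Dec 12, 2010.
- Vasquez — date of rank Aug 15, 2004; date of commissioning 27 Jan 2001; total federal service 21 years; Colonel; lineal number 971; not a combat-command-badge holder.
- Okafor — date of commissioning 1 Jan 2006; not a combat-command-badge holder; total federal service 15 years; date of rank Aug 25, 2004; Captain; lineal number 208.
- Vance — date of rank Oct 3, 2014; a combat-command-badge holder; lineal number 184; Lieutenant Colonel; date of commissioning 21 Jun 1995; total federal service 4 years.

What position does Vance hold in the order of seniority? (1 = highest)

2

By grade: Vasquez (Colonel); then Vance (Lieutenant Colonel); then Fontaine (Major); then Baptiste and Okafor (Captain); then Novak (Lieutenant).
Baptiste and Okafor are each not a combat-command-badge holder, so the next rule applies.
Baptiste and Okafor both have date of commissioning 1 Jan 2006, so the next rule applies.
Among Baptiste and Okafor, by lineal number (higher first) (reversed rule for this group): Baptiste (249) before Okafor (208).
Order: Vasquez, Vance, Fontaine, Baptiste, Okafor, Novak. So position 2.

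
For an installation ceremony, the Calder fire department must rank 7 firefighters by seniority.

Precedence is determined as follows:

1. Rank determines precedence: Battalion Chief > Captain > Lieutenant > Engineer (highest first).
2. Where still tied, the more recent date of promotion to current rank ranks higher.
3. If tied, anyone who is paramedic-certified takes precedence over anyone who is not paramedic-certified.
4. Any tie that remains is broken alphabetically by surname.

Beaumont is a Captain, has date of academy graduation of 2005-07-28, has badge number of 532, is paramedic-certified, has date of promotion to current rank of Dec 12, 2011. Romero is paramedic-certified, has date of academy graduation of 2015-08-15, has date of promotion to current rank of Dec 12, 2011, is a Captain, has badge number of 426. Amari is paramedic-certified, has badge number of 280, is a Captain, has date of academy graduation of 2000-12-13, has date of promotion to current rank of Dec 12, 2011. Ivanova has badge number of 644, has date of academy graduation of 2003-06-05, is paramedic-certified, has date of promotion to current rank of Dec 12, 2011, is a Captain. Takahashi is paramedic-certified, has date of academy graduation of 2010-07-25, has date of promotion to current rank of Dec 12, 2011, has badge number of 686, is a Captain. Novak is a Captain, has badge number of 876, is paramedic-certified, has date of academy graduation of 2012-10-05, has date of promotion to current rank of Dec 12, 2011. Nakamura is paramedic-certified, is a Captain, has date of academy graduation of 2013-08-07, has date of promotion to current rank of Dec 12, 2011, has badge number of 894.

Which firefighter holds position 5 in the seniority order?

By rank: Amari, Beaumont, Ivanova, Nakamura, Novak, Romero and Takahashi (Captain).
Amari, Beaumont, Ivanova, Nakamura, Novak, Romero and Takahashi all have date of promotion to current rank Dec 12, 2011, so the next rule applies.
Amari, Beaumont, Ivanova, Nakamura, Novak, Romero and Takahashi are each paramedic-certified, so the next rule applies.
Among Amari, Beaumont, Ivanova, Nakamura, Novak, Romero and Takahashi, alphabetically by surname: Amari before Beaumont before Ivanova before Nakamura before Novak before Romero before Takahashi.
Order: Amari, Beaumont, Ivanova, Nakamura, Novak, Romero, Takahashi.

Novak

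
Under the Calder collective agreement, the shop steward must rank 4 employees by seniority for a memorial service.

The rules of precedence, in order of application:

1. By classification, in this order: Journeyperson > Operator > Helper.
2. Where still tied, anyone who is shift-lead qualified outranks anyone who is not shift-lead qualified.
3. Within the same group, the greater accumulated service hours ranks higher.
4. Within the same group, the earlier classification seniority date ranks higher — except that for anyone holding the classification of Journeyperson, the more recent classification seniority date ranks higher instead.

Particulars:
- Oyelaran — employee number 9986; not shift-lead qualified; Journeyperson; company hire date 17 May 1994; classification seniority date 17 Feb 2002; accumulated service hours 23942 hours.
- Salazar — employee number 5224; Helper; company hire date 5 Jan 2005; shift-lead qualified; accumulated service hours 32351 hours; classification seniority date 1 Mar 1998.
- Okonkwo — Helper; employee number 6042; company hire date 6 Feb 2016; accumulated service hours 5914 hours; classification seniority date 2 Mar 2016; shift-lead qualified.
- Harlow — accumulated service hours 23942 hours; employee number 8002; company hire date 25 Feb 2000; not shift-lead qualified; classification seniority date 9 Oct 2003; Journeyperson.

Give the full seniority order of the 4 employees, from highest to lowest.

By classification: Harlow and Oyelaran (Journeyperson); then Salazar and Okonkwo (Helper).
Harlow and Oyelaran are each not shift-lead qualified, so the next rule applies.
Harlow and Oyelaran both have accumulated service hours 23942 hours, so the next rule applies.
Among Harlow and Oyelaran, by classification seniority date (later first) (reversed rule for this group): Harlow (9 Oct 2003) before Oyelaran (17 Feb 2002).
Salazar and Okonkwo are each shift-lead qualified, so the next rule applies.
Among Salazar and Okonkwo, by accumulated service hours (higher first): Salazar (32351 hours) before Okonkwo (5914 hours).
Full order: Harlow, Oyelaran, Salazar, Okonkwo.

Harlow, Oyelaran, Salazar, Okonkwo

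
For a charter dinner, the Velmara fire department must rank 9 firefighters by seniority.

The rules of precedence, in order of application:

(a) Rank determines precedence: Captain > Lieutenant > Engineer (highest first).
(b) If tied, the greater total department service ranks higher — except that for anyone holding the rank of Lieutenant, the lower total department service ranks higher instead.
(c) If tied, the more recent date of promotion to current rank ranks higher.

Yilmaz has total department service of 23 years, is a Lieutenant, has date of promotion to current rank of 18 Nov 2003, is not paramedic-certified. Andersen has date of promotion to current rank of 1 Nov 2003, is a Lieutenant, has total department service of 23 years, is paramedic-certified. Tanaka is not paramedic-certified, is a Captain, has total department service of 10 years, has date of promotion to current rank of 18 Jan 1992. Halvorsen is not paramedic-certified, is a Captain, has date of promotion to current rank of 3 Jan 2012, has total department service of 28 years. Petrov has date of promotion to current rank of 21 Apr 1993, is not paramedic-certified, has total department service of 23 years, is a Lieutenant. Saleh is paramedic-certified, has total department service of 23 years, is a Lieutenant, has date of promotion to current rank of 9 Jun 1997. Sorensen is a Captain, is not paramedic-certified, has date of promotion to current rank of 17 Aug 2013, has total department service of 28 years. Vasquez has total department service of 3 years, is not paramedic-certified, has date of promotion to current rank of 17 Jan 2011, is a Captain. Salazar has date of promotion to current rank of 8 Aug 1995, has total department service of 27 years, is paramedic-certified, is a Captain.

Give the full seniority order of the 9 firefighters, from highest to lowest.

Sorensen, Halvorsen, Salazar, Tanaka, Vasquez, Yilmaz, Andersen, Saleh, Petrov

By rank: Sorensen, Halvorsen, Salazar, Tanaka and Vasquez (Captain); then Yilmaz, Andersen, Saleh and Petrov (Lieutenant).
Among Sorensen, Halvorsen, Salazar, Tanaka and Vasquez, by total department service (higher first): Sorensen and Halvorsen (28 years) before Salazar (27 years) before Tanaka (10 years) before Vasquez (3 years).
Among Sorensen and Halvorsen, by date of promotion to current rank (later first): Sorensen (17 Aug 2013) before Halvorsen (3 Jan 2012).
Yilmaz, Andersen, Saleh and Petrov all have total department service 23 years, so the next rule applies.
Among Yilmaz, Andersen, Saleh and Petrov, by date of promotion to current rank (later first): Yilmaz (18 Nov 2003) before Andersen (1 Nov 2003) before Saleh (9 Jun 1997) before Petrov (21 Apr 1993).
Full order: Sorensen, Halvorsen, Salazar, Tanaka, Vasquez, Yilmaz, Andersen, Saleh, Petrov.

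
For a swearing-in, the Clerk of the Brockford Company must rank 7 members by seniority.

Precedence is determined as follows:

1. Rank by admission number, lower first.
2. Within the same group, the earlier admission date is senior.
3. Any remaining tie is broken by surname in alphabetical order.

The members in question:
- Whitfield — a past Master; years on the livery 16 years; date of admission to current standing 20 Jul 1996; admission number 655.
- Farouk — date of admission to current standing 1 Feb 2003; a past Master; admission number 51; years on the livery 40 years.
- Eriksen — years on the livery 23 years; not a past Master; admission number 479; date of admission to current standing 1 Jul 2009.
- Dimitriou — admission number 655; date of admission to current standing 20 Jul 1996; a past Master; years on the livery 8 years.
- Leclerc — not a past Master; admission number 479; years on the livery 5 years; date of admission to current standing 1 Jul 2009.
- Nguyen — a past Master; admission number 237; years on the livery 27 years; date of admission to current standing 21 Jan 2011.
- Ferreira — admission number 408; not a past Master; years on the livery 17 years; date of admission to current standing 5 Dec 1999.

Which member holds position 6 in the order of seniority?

Dimitriou

By admission number (lower first): Farouk (51); then Nguyen (237); then Ferreira (408); then Eriksen and Leclerc (both 479); then Dimitriou and Whitfield (both 655).
Eriksen and Leclerc both have date of admission to current standing 1 Jul 2009, so the next rule applies.
Among Eriksen and Leclerc, alphabetically by surname: Eriksen before Leclerc.
Dimitriou and Whitfield both have date of admission to current standing 20 Jul 1996, so the next rule applies.
Among Dimitriou and Whitfield, alphabetically by surname: Dimitriou before Whitfield.
Order: Farouk, Nguyen, Ferreira, Eriksen, Leclerc, Dimitriou, Whitfield.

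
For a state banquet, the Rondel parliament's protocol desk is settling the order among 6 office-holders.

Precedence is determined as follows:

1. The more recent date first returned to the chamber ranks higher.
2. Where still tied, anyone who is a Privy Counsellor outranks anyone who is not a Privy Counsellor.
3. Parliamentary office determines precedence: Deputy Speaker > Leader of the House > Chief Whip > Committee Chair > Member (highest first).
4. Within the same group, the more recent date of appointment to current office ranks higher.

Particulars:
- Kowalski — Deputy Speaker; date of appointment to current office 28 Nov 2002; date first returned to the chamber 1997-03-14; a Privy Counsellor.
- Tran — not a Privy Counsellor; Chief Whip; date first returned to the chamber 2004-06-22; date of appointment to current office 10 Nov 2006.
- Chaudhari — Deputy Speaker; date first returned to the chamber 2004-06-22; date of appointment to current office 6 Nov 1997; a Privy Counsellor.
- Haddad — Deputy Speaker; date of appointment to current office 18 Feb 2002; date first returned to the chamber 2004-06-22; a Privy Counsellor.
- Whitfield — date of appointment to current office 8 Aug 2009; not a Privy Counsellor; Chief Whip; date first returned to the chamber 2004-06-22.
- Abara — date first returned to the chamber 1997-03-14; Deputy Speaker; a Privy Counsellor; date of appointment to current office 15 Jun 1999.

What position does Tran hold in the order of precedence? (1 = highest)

By date first returned to the chamber (later first): Haddad, Chaudhari, Whitfield and Tran (each 2004-06-22); then Kowalski and Abara (both 1997-03-14).
Among Haddad, Chaudhari, Whitfield and Tran, a Privy Counsellor before not a Privy Counsellor: Haddad and Chaudhari (a Privy Counsellor) before Whitfield and Tran (not a Privy Counsellor).
Haddad and Chaudhari are each Deputy Speaker, so the next rule applies.
Among Haddad and Chaudhari, by date of appointment to current office (later first): Haddad (18 Feb 2002) before Chaudhari (6 Nov 1997).
Whitfield and Tran are each Chief Whip, so the next rule applies.
Among Whitfield and Tran, by date of appointment to current office (later first): Whitfield (8 Aug 2009) before Tran (10 Nov 2006).
Kowalski and Abara are each a Privy Counsellor, so the next rule applies.
Kowalski and Abara are each Deputy Speaker, so the next rule applies.
Among Kowalski and Abara, by date of appointment to current office (later first): Kowalski (28 Nov 2002) before Abara (15 Jun 1999).
Order: Haddad, Chaudhari, Whitfield, Tran, Kowalski, Abara. So position 4.

4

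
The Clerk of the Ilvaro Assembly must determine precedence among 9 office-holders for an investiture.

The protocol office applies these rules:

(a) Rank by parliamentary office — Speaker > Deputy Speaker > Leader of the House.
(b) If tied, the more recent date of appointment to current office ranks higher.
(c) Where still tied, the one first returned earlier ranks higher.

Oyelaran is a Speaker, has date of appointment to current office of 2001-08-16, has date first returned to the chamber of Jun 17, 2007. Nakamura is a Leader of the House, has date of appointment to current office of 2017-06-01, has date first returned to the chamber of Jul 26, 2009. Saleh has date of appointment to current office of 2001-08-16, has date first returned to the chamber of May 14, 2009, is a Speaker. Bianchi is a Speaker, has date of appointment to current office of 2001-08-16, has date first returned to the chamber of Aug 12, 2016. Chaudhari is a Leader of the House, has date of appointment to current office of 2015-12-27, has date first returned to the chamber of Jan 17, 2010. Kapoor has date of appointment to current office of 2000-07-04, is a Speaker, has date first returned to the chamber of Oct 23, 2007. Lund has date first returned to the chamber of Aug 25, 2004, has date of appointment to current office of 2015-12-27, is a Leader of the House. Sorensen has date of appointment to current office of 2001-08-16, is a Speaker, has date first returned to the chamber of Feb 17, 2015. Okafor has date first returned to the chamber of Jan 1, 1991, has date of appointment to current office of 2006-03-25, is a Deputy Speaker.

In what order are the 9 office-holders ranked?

By parliamentary office: Oyelaran, Saleh, Sorensen, Bianchi and Kapoor (Speaker); then Okafor (Deputy Speaker); then Nakamura, Lund and Chaudhari (Leader of the House).
Among Oyelaran, Saleh, Sorensen, Bianchi and Kapoor, by date of appointment to current office (later first): Oyelaran, Saleh, Sorensen and Bianchi (2001-08-16) before Kapoor (2000-07-04).
Among Oyelaran, Saleh, Sorensen and Bianchi, by date first returned to the chamber (earlier first): Oyelaran (Jun 17, 2007) before Saleh (May 14, 2009) before Sorensen (Feb 17, 2015) before Bianchi (Aug 12, 2016).
Among Nakamura, Lund and Chaudhari, by date of appointment to current office (later first): Nakamura (2017-06-01) before Lund and Chaudhari (2015-12-27).
Among Lund and Chaudhari, by date first returned to the chamber (earlier first): Lund (Aug 25, 2004) before Chaudhari (Jan 17, 2010).
Full order: Oyelaran, Saleh, Sorensen, Bianchi, Kapoor, Okafor, Nakamura, Lund, Chaudhari.

Oyelaran, Saleh, Sorensen, Bianchi, Kapoor, Okafor, Nakamura, Lund, Chaudhari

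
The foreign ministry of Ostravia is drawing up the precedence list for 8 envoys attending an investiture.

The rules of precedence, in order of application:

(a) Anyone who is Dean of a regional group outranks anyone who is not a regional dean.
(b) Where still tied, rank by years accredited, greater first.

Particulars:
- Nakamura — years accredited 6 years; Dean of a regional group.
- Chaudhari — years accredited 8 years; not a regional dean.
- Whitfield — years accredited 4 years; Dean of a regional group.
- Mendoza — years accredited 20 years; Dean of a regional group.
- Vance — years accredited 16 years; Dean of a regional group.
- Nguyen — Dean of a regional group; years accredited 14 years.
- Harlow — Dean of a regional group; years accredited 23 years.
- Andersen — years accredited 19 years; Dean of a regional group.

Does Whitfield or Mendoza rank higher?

Mendoza

By the first rule: Harlow, Mendoza, Andersen, Vance, Nguyen, Nakamura and Whitfield (each Dean of a regional group); then Chaudhari (not a regional dean).
Among Harlow, Mendoza, Andersen, Vance, Nguyen, Nakamura and Whitfield, by years accredited (higher first): Harlow (23 years) before Mendoza (20 years) before Andersen (19 years) before Vance (16 years) before Nguyen (14 years) before Nakamura (6 years) before Whitfield (4 years).
So Mendoza takes precedence.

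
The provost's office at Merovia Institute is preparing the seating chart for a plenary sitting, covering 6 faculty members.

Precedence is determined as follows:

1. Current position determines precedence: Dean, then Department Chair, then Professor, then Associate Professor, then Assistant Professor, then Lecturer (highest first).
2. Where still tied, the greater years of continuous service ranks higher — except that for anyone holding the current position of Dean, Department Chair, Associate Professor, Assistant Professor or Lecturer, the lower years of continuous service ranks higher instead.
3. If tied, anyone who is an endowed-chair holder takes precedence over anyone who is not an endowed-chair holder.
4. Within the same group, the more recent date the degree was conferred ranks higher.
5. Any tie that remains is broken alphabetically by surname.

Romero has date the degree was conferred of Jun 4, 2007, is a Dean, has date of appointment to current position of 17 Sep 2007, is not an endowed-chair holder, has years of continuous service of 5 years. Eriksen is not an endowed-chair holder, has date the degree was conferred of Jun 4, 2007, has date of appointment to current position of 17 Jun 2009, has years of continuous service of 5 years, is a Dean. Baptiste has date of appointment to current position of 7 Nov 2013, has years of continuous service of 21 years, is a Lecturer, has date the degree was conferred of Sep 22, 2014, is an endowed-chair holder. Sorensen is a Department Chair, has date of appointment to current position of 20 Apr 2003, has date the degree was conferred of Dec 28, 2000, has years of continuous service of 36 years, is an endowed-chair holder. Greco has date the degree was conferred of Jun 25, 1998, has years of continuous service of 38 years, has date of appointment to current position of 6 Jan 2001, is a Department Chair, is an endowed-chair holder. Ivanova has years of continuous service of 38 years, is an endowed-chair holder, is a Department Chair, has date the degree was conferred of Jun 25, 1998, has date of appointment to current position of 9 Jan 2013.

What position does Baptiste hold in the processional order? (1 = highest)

6

By current position: Eriksen and Romero (Dean); then Sorensen, Greco and Ivanova (Department Chair); then Baptiste (Lecturer).
Eriksen and Romero both have years of continuous service 5 years, so the next rule applies.
Eriksen and Romero are each not an endowed-chair holder, so the next rule applies.
Eriksen and Romero both have date the degree was conferred Jun 4, 2007, so the next rule applies.
Among Eriksen and Romero, alphabetically by surname: Eriksen before Romero.
Among Sorensen, Greco and Ivanova, by years of continuous service (lower first) (reversed rule for this group): Sorensen (36 years) before Greco and Ivanova (38 years).
Greco and Ivanova are each an endowed-chair holder, so the next rule applies.
Greco and Ivanova both have date the degree was conferred Jun 25, 1998, so the next rule applies.
Among Greco and Ivanova, alphabetically by surname: Greco before Ivanova.
Order: Eriksen, Romero, Sorensen, Greco, Ivanova, Baptiste. So position 6.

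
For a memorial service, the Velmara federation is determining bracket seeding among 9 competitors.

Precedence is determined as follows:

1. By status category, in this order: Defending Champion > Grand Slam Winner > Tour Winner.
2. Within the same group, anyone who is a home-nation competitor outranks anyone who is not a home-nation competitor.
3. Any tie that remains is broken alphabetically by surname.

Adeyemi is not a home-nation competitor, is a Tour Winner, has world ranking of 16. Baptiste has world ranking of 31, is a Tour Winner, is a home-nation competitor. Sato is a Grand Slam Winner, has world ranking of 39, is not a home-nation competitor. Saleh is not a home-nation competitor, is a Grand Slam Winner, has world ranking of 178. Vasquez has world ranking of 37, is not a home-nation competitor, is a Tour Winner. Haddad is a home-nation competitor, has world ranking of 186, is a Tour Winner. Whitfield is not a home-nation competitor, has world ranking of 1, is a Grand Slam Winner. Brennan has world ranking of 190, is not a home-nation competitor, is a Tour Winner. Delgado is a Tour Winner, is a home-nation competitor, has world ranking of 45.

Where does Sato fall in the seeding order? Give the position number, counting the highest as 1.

By status category: Saleh, Sato and Whitfield (Grand Slam Winner); then Baptiste, Delgado, Haddad, Adeyemi, Brennan and Vasquez (Tour Winner).
Saleh, Sato and Whitfield are each not a home-nation competitor, so the next rule applies.
Among Saleh, Sato and Whitfield, alphabetically by surname: Saleh before Sato before Whitfield.
Among Baptiste, Delgado, Haddad, Adeyemi, Brennan and Vasquez, a home-nation competitor before not a home-nation competitor: Baptiste, Delgado and Haddad (a home-nation competitor) before Adeyemi, Brennan and Vasquez (not a home-nation competitor).
Among Baptiste, Delgado and Haddad, alphabetically by surname: Baptiste before Delgado before Haddad.
Among Adeyemi, Brennan and Vasquez, alphabetically by surname: Adeyemi before Brennan before Vasquez.
Order: Saleh, Sato, Whitfield, Baptiste, Delgado, Haddad, Adeyemi, Brennan, Vasquez. So position 2.

2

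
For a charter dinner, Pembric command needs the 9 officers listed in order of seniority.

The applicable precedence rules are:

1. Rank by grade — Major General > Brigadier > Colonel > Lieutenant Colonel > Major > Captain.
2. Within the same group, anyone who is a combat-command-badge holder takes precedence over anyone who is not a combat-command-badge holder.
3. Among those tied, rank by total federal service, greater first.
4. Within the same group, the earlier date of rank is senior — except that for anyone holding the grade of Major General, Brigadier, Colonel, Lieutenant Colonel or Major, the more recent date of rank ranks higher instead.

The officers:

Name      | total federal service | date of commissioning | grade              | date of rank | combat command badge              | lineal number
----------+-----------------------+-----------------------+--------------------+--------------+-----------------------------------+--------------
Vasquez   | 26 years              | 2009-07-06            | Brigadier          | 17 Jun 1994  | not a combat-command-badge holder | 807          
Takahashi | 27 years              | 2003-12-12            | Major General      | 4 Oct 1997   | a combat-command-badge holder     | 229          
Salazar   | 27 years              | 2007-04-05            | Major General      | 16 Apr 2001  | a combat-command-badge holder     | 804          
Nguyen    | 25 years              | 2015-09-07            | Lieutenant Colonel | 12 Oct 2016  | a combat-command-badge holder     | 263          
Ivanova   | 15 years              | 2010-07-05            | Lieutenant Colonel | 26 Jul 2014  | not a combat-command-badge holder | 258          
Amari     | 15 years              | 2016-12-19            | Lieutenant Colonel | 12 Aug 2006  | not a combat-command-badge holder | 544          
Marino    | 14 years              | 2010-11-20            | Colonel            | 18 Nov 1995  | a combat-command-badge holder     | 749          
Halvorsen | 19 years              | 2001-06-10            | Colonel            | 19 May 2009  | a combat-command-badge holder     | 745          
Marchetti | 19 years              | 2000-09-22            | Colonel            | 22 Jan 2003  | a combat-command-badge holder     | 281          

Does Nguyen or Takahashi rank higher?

Takahashi

By grade: Salazar and Takahashi (Major General); then Vasquez (Brigadier); then Halvorsen, Marchetti and Marino (Colonel); then Nguyen, Ivanova and Amari (Lieutenant Colonel).
Salazar and Takahashi are each a combat-command-badge holder, so the next rule applies.
Salazar and Takahashi both have total federal service 27 years, so the next rule applies.
Among Salazar and Takahashi, by date of rank (later first) (reversed rule for this group): Salazar (16 Apr 2001) before Takahashi (4 Oct 1997).
Halvorsen, Marchetti and Marino are each a combat-command-badge holder, so the next rule applies.
Among Halvorsen, Marchetti and Marino, by total federal service (higher first): Halvorsen and Marchetti (19 years) before Marino (14 years).
Among Halvorsen and Marchetti, by date of rank (later first) (reversed rule for this group): Halvorsen (19 May 2009) before Marchetti (22 Jan 2003).
Among Nguyen, Ivanova and Amari, a combat-command-badge holder before not a combat-command-badge holder: Nguyen (a combat-command-badge holder) before Ivanova and Amari (not a combat-command-badge holder).
Ivanova and Amari both have total federal service 15 years, so the next rule applies.
Among Ivanova and Amari, by date of rank (later first) (reversed rule for this group): Ivanova (26 Jul 2014) before Amari (12 Aug 2006).
So Takahashi takes precedence.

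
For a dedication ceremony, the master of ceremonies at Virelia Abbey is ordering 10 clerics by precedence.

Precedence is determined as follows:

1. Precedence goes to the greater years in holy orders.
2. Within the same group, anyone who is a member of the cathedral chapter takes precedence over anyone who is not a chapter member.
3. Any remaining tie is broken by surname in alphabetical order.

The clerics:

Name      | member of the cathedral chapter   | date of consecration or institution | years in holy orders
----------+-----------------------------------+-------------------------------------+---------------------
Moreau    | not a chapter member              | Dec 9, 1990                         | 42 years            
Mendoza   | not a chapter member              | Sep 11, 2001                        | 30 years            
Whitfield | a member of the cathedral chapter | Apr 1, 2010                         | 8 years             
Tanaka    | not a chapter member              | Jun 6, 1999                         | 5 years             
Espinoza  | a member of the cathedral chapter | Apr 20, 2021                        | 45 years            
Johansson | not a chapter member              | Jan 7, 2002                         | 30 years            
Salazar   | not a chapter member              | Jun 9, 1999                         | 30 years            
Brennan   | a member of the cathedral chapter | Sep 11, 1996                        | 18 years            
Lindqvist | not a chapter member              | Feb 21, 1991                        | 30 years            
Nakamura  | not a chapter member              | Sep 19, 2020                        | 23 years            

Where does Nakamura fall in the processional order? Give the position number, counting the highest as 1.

By years in holy orders (higher first): Espinoza (45 years); then Moreau (42 years); then Johansson, Lindqvist, Mendoza and Salazar (each 30 years); then Nakamura (23 years); then Brennan (18 years); then Whitfield (8 years); then Tanaka (5 years).
Johansson, Lindqvist, Mendoza and Salazar are each not a chapter member, so the next rule applies.
Among Johansson, Lindqvist, Mendoza and Salazar, alphabetically by surname: Johansson before Lindqvist before Mendoza before Salazar.
Order: Espinoza, Moreau, Johansson, Lindqvist, Mendoza, Salazar, Nakamura, Brennan, Whitfield, Tanaka. So position 7.

7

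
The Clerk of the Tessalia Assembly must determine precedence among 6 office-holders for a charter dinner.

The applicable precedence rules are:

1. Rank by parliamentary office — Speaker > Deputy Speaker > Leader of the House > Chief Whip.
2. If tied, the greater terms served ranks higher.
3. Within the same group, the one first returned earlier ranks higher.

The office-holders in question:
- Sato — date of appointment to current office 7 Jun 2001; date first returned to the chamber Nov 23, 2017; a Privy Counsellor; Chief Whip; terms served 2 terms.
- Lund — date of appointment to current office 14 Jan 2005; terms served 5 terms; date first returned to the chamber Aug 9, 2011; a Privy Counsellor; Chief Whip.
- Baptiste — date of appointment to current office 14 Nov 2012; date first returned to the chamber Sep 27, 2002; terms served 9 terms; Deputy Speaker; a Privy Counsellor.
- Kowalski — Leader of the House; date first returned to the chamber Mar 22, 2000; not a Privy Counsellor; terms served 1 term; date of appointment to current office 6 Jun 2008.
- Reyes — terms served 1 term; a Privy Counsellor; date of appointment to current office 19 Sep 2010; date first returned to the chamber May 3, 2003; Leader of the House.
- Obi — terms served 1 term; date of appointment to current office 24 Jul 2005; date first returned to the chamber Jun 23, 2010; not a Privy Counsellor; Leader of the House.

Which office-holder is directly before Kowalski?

By parliamentary office: Baptiste (Deputy Speaker); then Kowalski, Reyes and Obi (Leader of the House); then Lund and Sato (Chief Whip).
Kowalski, Reyes and Obi all have terms served 1 term, so the next rule applies.
Among Kowalski, Reyes and Obi, by date first returned to the chamber (earlier first): Kowalski (Mar 22, 2000) before Reyes (May 3, 2003) before Obi (Jun 23, 2010).
Among Lund and Sato, by terms served (higher first): Lund (5 terms) before Sato (2 terms).
Order: Baptiste, Kowalski, Reyes, Obi, Lund, Sato.

Baptiste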